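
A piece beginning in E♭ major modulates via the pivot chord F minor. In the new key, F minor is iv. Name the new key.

The numeral iv denotes a minor triad on scale degree 4. With F on degree 4, the tonic of the new key is C.
Degree 4 carries a minor triad in minor keys, so the destination is C minor.
Check: the diatonic triads of C minor (natural minor) are Cm (i), Ddim (ii°), E♭ (III), Fm (iv), Gm (v), A♭ (VI), B♭ (VII) — F minor is indeed iv.

C minor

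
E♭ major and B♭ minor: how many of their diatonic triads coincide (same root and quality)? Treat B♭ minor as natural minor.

2

Diatonic triads of E♭ major: E♭ (I), Fm (ii), Gm (iii), A♭ (IV), B♭ (V), Cm (vi), Ddim (vii°).
Diatonic triads of B♭ minor (natural minor): B♭m (i), Cdim (ii°), D♭ (III), E♭m (iv), Fm (v), G♭ (VI), A♭ (VII).
Matching root and quality in both lists: Fm, A♭.
That gives 2 common triads.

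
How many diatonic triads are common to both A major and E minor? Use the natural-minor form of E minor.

2

Diatonic triads of A major: A (I), Bm (ii), C#m (iii), D (IV), E (V), F#m (vi), G#dim (vii°).
Diatonic triads of E minor (natural minor): Em (i), F#dim (ii°), G (III), Am (iv), Bm (v), C (VI), D (VII).
Matching root and quality in both lists: Bm, D.
That gives 2 common triads.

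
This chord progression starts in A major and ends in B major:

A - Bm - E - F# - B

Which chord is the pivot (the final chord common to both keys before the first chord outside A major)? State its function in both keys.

E — V in A major, IV in B major

Chords diatonic to A major: A, Bm, C#m, D, E, F#m, G#dim.
Reading the progression, the first chord not in that set is F#, so the modulation leaves A major there.
The chord immediately before F# is E, which is diatonic to both keys: V in A major and IV in B major.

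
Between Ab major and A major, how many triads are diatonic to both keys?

Diatonic triads of Ab major: Ab (I), Bbm (ii), Cm (iii), Db (IV), Eb (V), Fm (vi), Gdim (vii°).
Diatonic triads of A major: A (I), Bm (ii), C#m (iii), D (IV), E (V), F#m (vi), G#dim (vii°).
No triad has the same root and quality in both keys.

0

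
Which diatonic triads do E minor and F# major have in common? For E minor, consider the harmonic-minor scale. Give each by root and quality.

B

Triads in E minor (harmonic minor): Em (i), F#dim (ii°), Gaug (III+), Am (iv), B (V), C (VI), D#dim (vii°).
Triads in F# major: F# (I), G#m (ii), A#m (iii), B (IV), C# (V), D#m (vi), E#dim (vii°).
Shared triads with their functions: B (V in E minor, IV in F# major).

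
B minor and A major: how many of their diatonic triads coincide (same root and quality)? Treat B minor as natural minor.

Diatonic triads of B minor (natural minor): B minor (i), C# diminished (ii°), D major (III), E minor (iv), F# minor (v), G major (VI), A major (VII).
Diatonic triads of A major: A major (I), B minor (ii), C# minor (iii), D major (IV), E major (V), F# minor (vi), G# diminished (vii°).
Matching root and quality in both lists: B minor, D major, F# minor, A major.
That gives 4 common triads.

4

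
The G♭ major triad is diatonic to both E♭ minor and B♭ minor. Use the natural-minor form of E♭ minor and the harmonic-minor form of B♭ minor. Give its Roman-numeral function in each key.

III in E♭ minor; VI in B♭ minor

The scale of E♭ minor (natural minor) is E♭ F G♭ A♭ B♭ C♭ D♭; G♭ is degree 3, and the triad built there (G♭-B♭-D♭) is major, so it is III.
The scale of B♭ minor (harmonic minor) is B♭ C D♭ E♭ F G♭ A; G♭ is degree 6, and the triad built there (G♭-B♭-D♭) is major, so it is VI.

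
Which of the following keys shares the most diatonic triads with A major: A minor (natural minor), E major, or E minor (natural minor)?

E major

Triads of A major: A (I), Bm (ii), C#m (iii), D (IV), E (V), F#m (vi), G#dim (vii°).
A minor (natural minor) shares 0: none.
E major shares 4: A, C#m, E, F#m.
E minor (natural minor) shares 2: Bm, D.
The most common triads (4) are shared with E major.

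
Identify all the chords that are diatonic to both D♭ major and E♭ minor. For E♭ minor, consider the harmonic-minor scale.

Triads in D♭ major: D♭ major (I), E♭ minor (ii), F minor (iii), G♭ major (IV), A♭ major (V), B♭ minor (vi), C diminished (vii°).
Triads in E♭ minor (harmonic minor): E♭ minor (i), F diminished (ii°), G♭ augmented (III+), A♭ minor (iv), B♭ major (V), C♭ major (VI), D diminished (vii°).
Shared triads with their functions: E♭ minor (ii in D♭ major, i in E♭ minor).

E♭m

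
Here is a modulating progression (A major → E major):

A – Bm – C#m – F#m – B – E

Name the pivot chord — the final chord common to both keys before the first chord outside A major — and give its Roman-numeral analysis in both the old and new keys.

F#m — vi in A major, ii in E major

Chords diatonic to A major: A, Bm, C#m, D, E, F#m, G#dim.
Reading the progression, the first chord not in that set is B, so the modulation leaves A major there.
The chord immediately before B is F#m, which is diatonic to both keys: vi in A major and ii in E major.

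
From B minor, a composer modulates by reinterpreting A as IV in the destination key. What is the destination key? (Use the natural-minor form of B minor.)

The numeral IV denotes a major triad on scale degree 4. With A on degree 4, the tonic of the new key is E.
Degree 4 carries a major triad in major keys, so the destination is E major.
Check: the diatonic triads of E major are E (I), F#m (ii), G#m (iii), A (IV), B (V), C#m (vi), D#dim (vii°) — A is indeed IV.

E major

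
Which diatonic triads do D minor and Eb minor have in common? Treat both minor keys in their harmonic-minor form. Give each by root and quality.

Bb

Triads in D minor (harmonic minor): D minor (i), E diminished (ii°), F augmented (III+), G minor (iv), A major (V), Bb major (VI), C# diminished (vii°).
Triads in Eb minor (harmonic minor): Eb minor (i), F diminished (ii°), Gb augmented (III+), Ab minor (iv), Bb major (V), Cb major (VI), D diminished (vii°).
Shared triads with their functions: Bb major (VI in D minor, V in Eb minor).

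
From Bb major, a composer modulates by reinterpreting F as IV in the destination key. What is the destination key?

The numeral IV denotes a major triad on scale degree 4. With F on degree 4, the tonic of the new key is C.
Degree 4 carries a major triad in major keys, so the destination is C major.
Check: the diatonic triads of C major are C (I), Dm (ii), Em (iii), F (IV), G (V), Am (vi), Bdim (vii°) — F is indeed IV.

C major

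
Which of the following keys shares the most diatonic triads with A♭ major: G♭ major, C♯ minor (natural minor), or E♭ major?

Triads of A♭ major: A♭ major (I), B♭ minor (ii), C minor (iii), D♭ major (IV), E♭ major (V), F minor (vi), G diminished (vii°).
G♭ major shares 2: B♭m, D♭.
C♯ minor (natural minor) shares 0: none.
E♭ major shares 4: A♭, Cm, E♭, Fm.
The most common triads (4) are shared with E♭ major.

E♭ major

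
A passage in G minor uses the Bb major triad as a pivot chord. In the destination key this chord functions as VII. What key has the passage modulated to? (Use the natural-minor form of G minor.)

C minor

The numeral VII denotes a major triad on scale degree 7. With Bb on degree 7, the tonic of the new key is C.
Degree 7 carries a major triad in natural-minor keys, so the destination is C minor.
Check: the diatonic triads of C minor (natural minor) are Cm (i), Ddim (ii°), Eb (III), Fm (iv), Gm (v), Ab (VI), Bb (VII) — Bb major is indeed VII.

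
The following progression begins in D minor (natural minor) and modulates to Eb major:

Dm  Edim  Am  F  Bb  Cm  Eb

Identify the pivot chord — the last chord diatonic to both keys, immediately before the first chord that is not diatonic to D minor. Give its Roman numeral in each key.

Chords diatonic to D minor: Dm, Edim, F, Gm, Am, Bb, C.
Reading the progression, the first chord not in that set is Cm, so the modulation leaves D minor there.
The chord immediately before Cm is Bb, which is diatonic to both keys: VI in D minor and V in Eb major.

Bb — VI in D minor, V in Eb major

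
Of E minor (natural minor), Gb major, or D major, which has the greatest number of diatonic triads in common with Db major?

Triads of Db major: Db major (I), Eb minor (ii), F minor (iii), Gb major (IV), Ab major (V), Bb minor (vi), C diminished (vii°).
E minor (natural minor) shares 0: none.
Gb major shares 4: Db, Ebm, Gb, Bbm.
D major shares 0: none.
The most common triads (4) are shared with Gb major.

Gb major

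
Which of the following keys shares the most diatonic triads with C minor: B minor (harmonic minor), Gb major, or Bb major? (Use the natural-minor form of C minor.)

Triads of C minor (natural minor): Cm (i), Ddim (ii°), Eb (III), Fm (iv), Gm (v), Ab (VI), Bb (VII).
B minor (harmonic minor) shares 0: none.
Gb major shares 0: none.
Bb major shares 4: Cm, Eb, Gm, Bb.
The most common triads (4) are shared with Bb major.

Bb major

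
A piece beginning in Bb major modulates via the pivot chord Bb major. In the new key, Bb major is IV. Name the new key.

F major

The numeral IV denotes a major triad on scale degree 4. With Bb on degree 4, the tonic of the new key is F.
Degree 4 carries a major triad in major keys, so the destination is F major.
Check: the diatonic triads of F major are F (I), Gm (ii), Am (iii), Bb (IV), C (V), Dm (vi), Edim (vii°) — Bb major is indeed IV.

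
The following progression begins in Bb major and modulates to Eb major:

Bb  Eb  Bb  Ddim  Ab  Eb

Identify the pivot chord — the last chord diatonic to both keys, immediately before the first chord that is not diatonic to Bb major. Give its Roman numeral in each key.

Bb — I in Bb major, V in Eb major

Chords diatonic to Bb major: Bb, Cm, Dm, Eb, F, Gm, Adim.
Reading the progression, the first chord not in that set is Ddim, so the modulation leaves Bb major there.
The chord immediately before Ddim is Bb, which is diatonic to both keys: I in Bb major and V in Eb major.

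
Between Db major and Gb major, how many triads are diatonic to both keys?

Diatonic triads of Db major: Db major (I), Eb minor (ii), F minor (iii), Gb major (IV), Ab major (V), Bb minor (vi), C diminished (vii°).
Diatonic triads of Gb major: Gb major (I), Ab minor (ii), Bb minor (iii), Cb major (IV), Db major (V), Eb minor (vi), F diminished (vii°).
Matching root and quality in both lists: Db major, Eb minor, Gb major, Bb minor.
That gives 4 common triads.

4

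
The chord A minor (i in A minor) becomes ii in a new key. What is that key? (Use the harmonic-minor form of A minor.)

G major

The numeral ii denotes a minor triad on scale degree 2. With A on degree 2, the tonic of the new key is G.
Degree 2 carries a minor triad in major keys, so the destination is G major.
Check: the diatonic triads of G major are G (I), Am (ii), Bm (iii), C (IV), D (V), Em (vi), F#dim (vii°) — A minor is indeed ii.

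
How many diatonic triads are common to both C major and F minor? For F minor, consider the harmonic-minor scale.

1

Diatonic triads of C major: C (I), Dm (ii), Em (iii), F (IV), G (V), Am (vi), Bdim (vii°).
Diatonic triads of F minor (harmonic minor): Fm (i), Gdim (ii°), Abaug (III+), Bbm (iv), C (V), Db (VI), Edim (vii°).
Matching root and quality in both lists: C.
That gives 1 common triad.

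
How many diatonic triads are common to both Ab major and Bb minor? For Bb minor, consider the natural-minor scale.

4

Diatonic triads of Ab major: Ab (I), Bbm (ii), Cm (iii), Db (IV), Eb (V), Fm (vi), Gdim (vii°).
Diatonic triads of Bb minor (natural minor): Bbm (i), Cdim (ii°), Db (III), Ebm (iv), Fm (v), Gb (VI), Ab (VII).
Matching root and quality in both lists: Ab, Bbm, Db, Fm.
That gives 4 common triads.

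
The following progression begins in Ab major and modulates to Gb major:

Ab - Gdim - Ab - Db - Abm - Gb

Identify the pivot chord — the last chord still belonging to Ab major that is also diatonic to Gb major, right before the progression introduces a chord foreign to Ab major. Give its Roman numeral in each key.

Db — IV in Ab major, V in Gb major

Chords diatonic to Ab major: Ab, Bbm, Cm, Db, Eb, Fm, Gdim.
Reading the progression, the first chord not in that set is Abm, so the modulation leaves Ab major there.
The chord immediately before Abm is Db, which is diatonic to both keys: IV in Ab major and V in Gb major.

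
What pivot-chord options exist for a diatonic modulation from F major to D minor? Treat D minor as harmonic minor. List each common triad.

Triads in F major: F major (I), G minor (ii), A minor (iii), B♭ major (IV), C major (V), D minor (vi), E diminished (vii°).
Triads in D minor (harmonic minor): D minor (i), E diminished (ii°), F augmented (III+), G minor (iv), A major (V), B♭ major (VI), C♯ diminished (vii°).
Shared triads with their functions: G minor (ii in F major, iv in D minor); B♭ major (IV in F major, VI in D minor); D minor (vi in F major, i in D minor); E diminished (vii° in F major, ii° in D minor).

Gm, B♭, Dm, Edim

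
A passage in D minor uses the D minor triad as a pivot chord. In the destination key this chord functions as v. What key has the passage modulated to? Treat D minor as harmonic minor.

G minor

The numeral v denotes a minor triad on scale degree 5. With D on degree 5, the tonic of the new key is G.
Degree 5 carries a minor triad in natural-minor keys, so the destination is G minor.
Check: the diatonic triads of G minor (natural minor) are Gm (i), Adim (ii°), Bb (III), Cm (iv), Dm (v), Eb (VI), F (VII) — D minor is indeed v.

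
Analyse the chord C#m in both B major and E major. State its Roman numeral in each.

The scale of B major is B C# D# E F# G# A#; C# is degree 2, and the triad built there (C#-E-G#) is minor, so it is ii.
The scale of E major is E F# G# A B C# D#; C# is degree 6, and the triad built there (C#-E-G#) is minor, so it is vi.

ii in B major; vi in E major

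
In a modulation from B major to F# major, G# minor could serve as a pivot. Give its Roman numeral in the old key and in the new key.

vi in B major; ii in F# major

The scale of B major is B C# D# E F# G# A#; G# is degree 6, and the triad built there (G#-B-D#) is minor, so it is vi.
The scale of F# major is F# G# A# B C# D# E#; G# is degree 2, and the triad built there (G#-B-D#) is minor, so it is ii.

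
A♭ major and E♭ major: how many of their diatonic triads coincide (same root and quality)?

Diatonic triads of A♭ major: A♭ (I), B♭m (ii), Cm (iii), D♭ (IV), E♭ (V), Fm (vi), Gdim (vii°).
Diatonic triads of E♭ major: E♭ (I), Fm (ii), Gm (iii), A♭ (IV), B♭ (V), Cm (vi), Ddim (vii°).
Matching root and quality in both lists: A♭, Cm, E♭, Fm.
That gives 4 common triads.

4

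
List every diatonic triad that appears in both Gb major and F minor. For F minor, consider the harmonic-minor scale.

Triads in Gb major: Gb (I), Abm (ii), Bbm (iii), Cb (IV), Db (V), Ebm (vi), Fdim (vii°).
Triads in F minor (harmonic minor): Fm (i), Gdim (ii°), Abaug (III+), Bbm (iv), C (V), Db (VI), Edim (vii°).
Shared triads with their functions: Bbm (iii in Gb major, iv in F minor); Db (V in Gb major, VI in F minor).

Bbm, Db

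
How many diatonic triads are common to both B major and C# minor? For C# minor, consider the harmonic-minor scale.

1

Diatonic triads of B major: B (I), C#m (ii), D#m (iii), E (IV), F# (V), G#m (vi), A#dim (vii°).
Diatonic triads of C# minor (harmonic minor): C#m (i), D#dim (ii°), Eaug (III+), F#m (iv), G# (V), A (VI), B#dim (vii°).
Matching root and quality in both lists: C#m.
That gives 1 common triad.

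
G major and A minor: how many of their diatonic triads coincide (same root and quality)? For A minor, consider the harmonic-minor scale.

Diatonic triads of G major: G major (I), A minor (ii), B minor (iii), C major (IV), D major (V), E minor (vi), F# diminished (vii°).
Diatonic triads of A minor (harmonic minor): A minor (i), B diminished (ii°), C augmented (III+), D minor (iv), E major (V), F major (VI), G# diminished (vii°).
Matching root and quality in both lists: A minor.
That gives 1 common triad.

1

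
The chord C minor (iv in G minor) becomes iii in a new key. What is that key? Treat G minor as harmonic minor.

The numeral iii denotes a minor triad on scale degree 3. With C on degree 3, the tonic of the new key is Ab.
Degree 3 carries a minor triad in major keys, so the destination is Ab major.
Check: the diatonic triads of Ab major are Ab (I), Bbm (ii), Cm (iii), Db (IV), Eb (V), Fm (vi), Gdim (vii°) — C minor is indeed iii.

Ab major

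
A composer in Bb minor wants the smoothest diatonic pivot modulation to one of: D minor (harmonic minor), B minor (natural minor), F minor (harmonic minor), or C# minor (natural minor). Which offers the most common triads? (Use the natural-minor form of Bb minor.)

F minor

Triads of Bb minor (natural minor): Bbm (i), Cdim (ii°), Db (III), Ebm (iv), Fm (v), Gb (VI), Ab (VII).
D minor (harmonic minor) shares 0: none.
B minor (natural minor) shares 0: none.
F minor (harmonic minor) shares 3: Bbm, Db, Fm.
C# minor (natural minor) shares 0: none.
The most common triads (3) are shared with F minor.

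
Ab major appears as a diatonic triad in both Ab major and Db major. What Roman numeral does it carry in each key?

I in Ab major; V in Db major

The scale of Ab major is Ab Bb C Db Eb F G; Ab is degree 1, and the triad built there (Ab-C-Eb) is major, so it is I.
The scale of Db major is Db Eb F Gb Ab Bb C; Ab is degree 5, and the triad built there (Ab-C-Eb) is major, so it is V.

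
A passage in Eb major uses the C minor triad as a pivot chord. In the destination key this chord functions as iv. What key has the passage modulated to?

G minor

The numeral iv denotes a minor triad on scale degree 4. With C on degree 4, the tonic of the new key is G.
Degree 4 carries a minor triad in minor keys, so the destination is G minor.
Check: the diatonic triads of G minor (natural minor) are Gm (i), Adim (ii°), Bb (III), Cm (iv), Dm (v), Eb (VI), F (VII) — C minor is indeed iv.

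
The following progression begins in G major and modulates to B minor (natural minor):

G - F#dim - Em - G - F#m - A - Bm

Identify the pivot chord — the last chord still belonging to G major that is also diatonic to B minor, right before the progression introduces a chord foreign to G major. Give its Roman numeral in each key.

Chords diatonic to G major: G, Am, Bm, C, D, Em, F#dim.
Reading the progression, the first chord not in that set is F#m, so the modulation leaves G major there.
The chord immediately before F#m is G, which is diatonic to both keys: I in G major and VI in B minor.

G — I in G major, VI in B minor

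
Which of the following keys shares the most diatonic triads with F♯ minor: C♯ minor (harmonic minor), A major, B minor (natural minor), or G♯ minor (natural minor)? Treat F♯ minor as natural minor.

A major

Triads of F♯ minor (natural minor): F♯m (i), G♯dim (ii°), A (III), Bm (iv), C♯m (v), D (VI), E (VII).
C♯ minor (harmonic minor) shares 3: F♯m, A, C♯m.
A major shares 7: F♯m, G♯dim, A, Bm, C♯m, D, E.
B minor (natural minor) shares 4: F♯m, A, Bm, D.
G♯ minor (natural minor) shares 2: C♯m, E.
The most common triads (7) are shared with A major.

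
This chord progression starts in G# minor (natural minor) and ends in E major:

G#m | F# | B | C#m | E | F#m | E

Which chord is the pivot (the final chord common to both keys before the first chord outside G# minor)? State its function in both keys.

Chords diatonic to G# minor: G#m, A#dim, B, C#m, D#m, E, F#.
Reading the progression, the first chord not in that set is F#m, so the modulation leaves G# minor there.
The chord immediately before F#m is E, which is diatonic to both keys: VI in G# minor and I in E major.

E — VI in G# minor, I in E major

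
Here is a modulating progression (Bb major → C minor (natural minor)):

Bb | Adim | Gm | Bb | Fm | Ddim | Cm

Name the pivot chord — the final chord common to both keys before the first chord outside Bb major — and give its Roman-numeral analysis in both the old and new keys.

Bb — I in Bb major, VII in C minor

Chords diatonic to Bb major: Bb, Cm, Dm, Eb, F, Gm, Adim.
Reading the progression, the first chord not in that set is Fm, so the modulation leaves Bb major there.
The chord immediately before Fm is Bb, which is diatonic to both keys: I in Bb major and VII in C minor.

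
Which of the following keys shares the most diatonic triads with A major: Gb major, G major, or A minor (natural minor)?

G major

Triads of A major: A major (I), B minor (ii), C# minor (iii), D major (IV), E major (V), F# minor (vi), G# diminished (vii°).
Gb major shares 0: none.
G major shares 2: Bm, D.
A minor (natural minor) shares 0: none.
The most common triads (2) are shared with G major.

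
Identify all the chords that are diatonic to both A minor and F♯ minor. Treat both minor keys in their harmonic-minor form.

Triads in A minor (harmonic minor): A minor (i), B diminished (ii°), C augmented (III+), D minor (iv), E major (V), F major (VI), G♯ diminished (vii°).
Triads in F♯ minor (harmonic minor): F♯ minor (i), G♯ diminished (ii°), A augmented (III+), B minor (iv), C♯ major (V), D major (VI), E♯ diminished (vii°).
Shared triads with their functions: G♯ diminished (vii° in A minor, ii° in F♯ minor).

G♯dim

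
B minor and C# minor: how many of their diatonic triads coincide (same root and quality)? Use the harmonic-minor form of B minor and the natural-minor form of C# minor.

0

Diatonic triads of B minor (harmonic minor): Bm (i), C#dim (ii°), Daug (III+), Em (iv), F# (V), G (VI), A#dim (vii°).
Diatonic triads of C# minor (natural minor): C#m (i), D#dim (ii°), E (III), F#m (iv), G#m (v), A (VI), B (VII).
No triad has the same root and quality in both keys.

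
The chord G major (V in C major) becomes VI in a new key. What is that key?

The numeral VI denotes a major triad on scale degree 6. With G on degree 6, the tonic of the new key is B.
Degree 6 carries a major triad in minor keys, so the destination is B minor.
Check: the diatonic triads of B minor (natural minor) are Bm (i), C#dim (ii°), D (III), Em (iv), F#m (v), G (VI), A (VII) — G major is indeed VI.

B minor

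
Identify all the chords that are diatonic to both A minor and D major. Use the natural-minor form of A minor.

Em, G

Triads in A minor (natural minor): Am (i), Bdim (ii°), C (III), Dm (iv), Em (v), F (VI), G (VII).
Triads in D major: D (I), Em (ii), F♯m (iii), G (IV), A (V), Bm (vi), C♯dim (vii°).
Shared triads with their functions: Em (v in A minor, ii in D major); G (VII in A minor, IV in D major).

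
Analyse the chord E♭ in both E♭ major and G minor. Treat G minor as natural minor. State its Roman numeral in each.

The scale of E♭ major is E♭ F G A♭ B♭ C D; E♭ is degree 1, and the triad built there (E♭-G-B♭) is major, so it is I.
The scale of G minor (natural minor) is G A B♭ C D E♭ F; E♭ is degree 6, and the triad built there (E♭-G-B♭) is major, so it is VI.

I in E♭ major; VI in G minor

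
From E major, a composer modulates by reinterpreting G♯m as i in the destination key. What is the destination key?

G♯ minor

The numeral i denotes a minor triad on scale degree 1. With G♯ on degree 1, the tonic of the new key is G♯.
Degree 1 carries a minor triad in minor keys, so the destination is G♯ minor.
Check: the diatonic triads of G♯ minor (natural minor) are G♯m (i), A♯dim (ii°), B (III), C♯m (iv), D♯m (v), E (VI), F♯ (VII) — G♯m is indeed i.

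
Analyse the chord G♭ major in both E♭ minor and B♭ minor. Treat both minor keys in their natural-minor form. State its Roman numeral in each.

The scale of E♭ minor (natural minor) is E♭ F G♭ A♭ B♭ C♭ D♭; G♭ is degree 3, and the triad built there (G♭-B♭-D♭) is major, so it is III.
The scale of B♭ minor (natural minor) is B♭ C D♭ E♭ F G♭ A♭; G♭ is degree 6, and the triad built there (G♭-B♭-D♭) is major, so it is VI.

III in E♭ minor; VI in B♭ minor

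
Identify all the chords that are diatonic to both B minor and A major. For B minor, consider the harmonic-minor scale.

Bm

Triads in B minor (harmonic minor): B minor (i), C♯ diminished (ii°), D augmented (III+), E minor (iv), F♯ major (V), G major (VI), A♯ diminished (vii°).
Triads in A major: A major (I), B minor (ii), C♯ minor (iii), D major (IV), E major (V), F♯ minor (vi), G♯ diminished (vii°).
Shared triads with their functions: B minor (i in B minor, ii in A major).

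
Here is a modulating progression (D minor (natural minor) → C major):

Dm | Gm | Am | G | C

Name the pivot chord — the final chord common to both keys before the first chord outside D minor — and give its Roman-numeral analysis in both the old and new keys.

Am — v in D minor, vi in C major

Chords diatonic to D minor: Dm, Edim, F, Gm, Am, B♭, C.
Reading the progression, the first chord not in that set is G, so the modulation leaves D minor there.
The chord immediately before G is Am, which is diatonic to both keys: v in D minor and vi in C major.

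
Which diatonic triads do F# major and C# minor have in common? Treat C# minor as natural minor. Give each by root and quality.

Triads in F# major: F# (I), G#m (ii), A#m (iii), B (IV), C# (V), D#m (vi), E#dim (vii°).
Triads in C# minor (natural minor): C#m (i), D#dim (ii°), E (III), F#m (iv), G#m (v), A (VI), B (VII).
Shared triads with their functions: G#m (ii in F# major, v in C# minor); B (IV in F# major, VII in C# minor).

G#m, B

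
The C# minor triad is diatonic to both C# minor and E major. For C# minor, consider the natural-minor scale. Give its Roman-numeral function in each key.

The scale of C# minor (natural minor) is C# D# E F# G# A B; C# is degree 1, and the triad built there (C#-E-G#) is minor, so it is i.
The scale of E major is E F# G# A B C# D#; C# is degree 6, and the triad built there (C#-E-G#) is minor, so it is vi.

i in C# minor; vi in E major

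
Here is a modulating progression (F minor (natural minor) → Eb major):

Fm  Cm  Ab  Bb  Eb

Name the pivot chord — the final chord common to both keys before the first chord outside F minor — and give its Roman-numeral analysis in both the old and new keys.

Ab — III in F minor, IV in Eb major

Chords diatonic to F minor: Fm, Gdim, Ab, Bbm, Cm, Db, Eb.
Reading the progression, the first chord not in that set is Bb, so the modulation leaves F minor there.
The chord immediately before Bb is Ab, which is diatonic to both keys: III in F minor and IV in Eb major.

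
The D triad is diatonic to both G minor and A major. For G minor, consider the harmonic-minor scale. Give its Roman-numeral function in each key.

The scale of G minor (harmonic minor) is G A Bb C D Eb F#; D is degree 5, and the triad built there (D-F#-A) is major, so it is V.
The scale of A major is A B C# D E F# G#; D is degree 4, and the triad built there (D-F#-A) is major, so it is IV.

V in G minor; IV in A major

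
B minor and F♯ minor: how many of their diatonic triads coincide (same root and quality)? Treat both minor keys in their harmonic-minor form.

1

Diatonic triads of B minor (harmonic minor): B minor (i), C♯ diminished (ii°), D augmented (III+), E minor (iv), F♯ major (V), G major (VI), A♯ diminished (vii°).
Diatonic triads of F♯ minor (harmonic minor): F♯ minor (i), G♯ diminished (ii°), A augmented (III+), B minor (iv), C♯ major (V), D major (VI), E♯ diminished (vii°).
Matching root and quality in both lists: B minor.
That gives 1 common triad.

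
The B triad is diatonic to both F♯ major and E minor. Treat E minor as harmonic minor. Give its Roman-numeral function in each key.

The scale of F♯ major is F♯ G♯ A♯ B C♯ D♯ E♯; B is degree 4, and the triad built there (B-D♯-F♯) is major, so it is IV.
The scale of E minor (harmonic minor) is E F♯ G A B C D♯; B is degree 5, and the triad built there (B-D♯-F♯) is major, so it is V.

IV in F♯ major; V in E minor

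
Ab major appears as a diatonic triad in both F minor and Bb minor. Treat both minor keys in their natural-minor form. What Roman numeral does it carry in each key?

The scale of F minor (natural minor) is F G Ab Bb C Db Eb; Ab is degree 3, and the triad built there (Ab-C-Eb) is major, so it is III.
The scale of Bb minor (natural minor) is Bb C Db Eb F Gb Ab; Ab is degree 7, and the triad built there (Ab-C-Eb) is major, so it is VII.

III in F minor; VII in Bb minor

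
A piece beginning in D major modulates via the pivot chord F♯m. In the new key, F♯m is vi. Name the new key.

The numeral vi denotes a minor triad on scale degree 6. With F♯ on degree 6, the tonic of the new key is A.
Degree 6 carries a minor triad in major keys, so the destination is A major.
Check: the diatonic triads of A major are A (I), Bm (ii), C♯m (iii), D (IV), E (V), F♯m (vi), G♯dim (vii°) — F♯m is indeed vi.

A major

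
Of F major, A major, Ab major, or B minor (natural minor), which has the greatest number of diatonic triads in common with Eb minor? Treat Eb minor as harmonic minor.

F major

Triads of Eb minor (harmonic minor): Eb minor (i), F diminished (ii°), Gb augmented (III+), Ab minor (iv), Bb major (V), Cb major (VI), D diminished (vii°).
F major shares 1: Bb.
A major shares 0: none.
Ab major shares 0: none.
B minor (natural minor) shares 0: none.
The most common triads (1) are shared with F major.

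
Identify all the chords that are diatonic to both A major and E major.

A, C♯m, E, F♯m

Triads in A major: A (I), Bm (ii), C♯m (iii), D (IV), E (V), F♯m (vi), G♯dim (vii°).
Triads in E major: E (I), F♯m (ii), G♯m (iii), A (IV), B (V), C♯m (vi), D♯dim (vii°).
Shared triads with their functions: A (I in A major, IV in E major); C♯m (iii in A major, vi in E major); E (V in A major, I in E major); F♯m (vi in A major, ii in E major).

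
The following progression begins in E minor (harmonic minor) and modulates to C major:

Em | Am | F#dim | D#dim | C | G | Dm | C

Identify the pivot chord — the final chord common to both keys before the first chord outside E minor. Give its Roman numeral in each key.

Chords diatonic to E minor: Em, F#dim, Gaug, Am, B, C, D#dim.
Reading the progression, the first chord not in that set is G, so the modulation leaves E minor there.
The chord immediately before G is C, which is diatonic to both keys: VI in E minor and I in C major.

C — VI in E minor, I in C major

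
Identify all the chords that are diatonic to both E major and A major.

Triads in E major: E (I), F#m (ii), G#m (iii), A (IV), B (V), C#m (vi), D#dim (vii°).
Triads in A major: A (I), Bm (ii), C#m (iii), D (IV), E (V), F#m (vi), G#dim (vii°).
Shared triads with their functions: E (I in E major, V in A major); F#m (ii in E major, vi in A major); A (IV in E major, I in A major); C#m (vi in E major, iii in A major).

E, F#m, A, C#m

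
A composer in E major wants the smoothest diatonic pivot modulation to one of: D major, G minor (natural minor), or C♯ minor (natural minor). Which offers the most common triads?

C♯ minor

Triads of E major: E (I), F♯m (ii), G♯m (iii), A (IV), B (V), C♯m (vi), D♯dim (vii°).
D major shares 2: F♯m, A.
G minor (natural minor) shares 0: none.
C♯ minor (natural minor) shares 7: E, F♯m, G♯m, A, B, C♯m, D♯dim.
The most common triads (7) are shared with C♯ minor.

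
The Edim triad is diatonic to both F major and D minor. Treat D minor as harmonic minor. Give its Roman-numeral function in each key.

vii° in F major; ii° in D minor

The scale of F major is F G A Bb C D E; E is degree 7, and the triad built there (E-G-Bb) is diminished, so it is vii°.
The scale of D minor (harmonic minor) is D E F G A Bb C#; E is degree 2, and the triad built there (E-G-Bb) is diminished, so it is ii°.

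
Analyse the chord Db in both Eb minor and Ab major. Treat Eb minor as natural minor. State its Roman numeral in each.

VII in Eb minor; IV in Ab major

The scale of Eb minor (natural minor) is Eb F Gb Ab Bb Cb Db; Db is degree 7, and the triad built there (Db-F-Ab) is major, so it is VII.
The scale of Ab major is Ab Bb C Db Eb F G; Db is degree 4, and the triad built there (Db-F-Ab) is major, so it is IV.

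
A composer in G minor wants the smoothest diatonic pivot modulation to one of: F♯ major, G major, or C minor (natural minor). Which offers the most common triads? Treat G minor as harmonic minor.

C minor

Triads of G minor (harmonic minor): G minor (i), A diminished (ii°), B♭ augmented (III+), C minor (iv), D major (V), E♭ major (VI), F♯ diminished (vii°).
F♯ major shares 0: none.
G major shares 2: D, F♯dim.
C minor (natural minor) shares 3: Gm, Cm, E♭.
The most common triads (3) are shared with C minor.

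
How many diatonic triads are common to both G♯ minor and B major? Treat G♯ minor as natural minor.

7

Diatonic triads of G♯ minor (natural minor): G♯m (i), A♯dim (ii°), B (III), C♯m (iv), D♯m (v), E (VI), F♯ (VII).
Diatonic triads of B major: B (I), C♯m (ii), D♯m (iii), E (IV), F♯ (V), G♯m (vi), A♯dim (vii°).
Matching root and quality in both lists: G♯m, A♯dim, B, C♯m, D♯m, E, F♯.
That gives 7 common triads.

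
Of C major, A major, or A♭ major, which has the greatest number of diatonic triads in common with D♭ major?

Triads of D♭ major: D♭ major (I), E♭ minor (ii), F minor (iii), G♭ major (IV), A♭ major (V), B♭ minor (vi), C diminished (vii°).
C major shares 0: none.
A major shares 0: none.
A♭ major shares 4: D♭, Fm, A♭, B♭m.
The most common triads (4) are shared with A♭ major.

A♭ major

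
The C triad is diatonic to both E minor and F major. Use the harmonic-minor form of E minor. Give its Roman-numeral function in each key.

VI in E minor; V in F major

The scale of E minor (harmonic minor) is E F# G A B C D#; C is degree 6, and the triad built there (C-E-G) is major, so it is VI.
The scale of F major is F G A Bb C D E; C is degree 5, and the triad built there (C-E-G) is major, so it is V.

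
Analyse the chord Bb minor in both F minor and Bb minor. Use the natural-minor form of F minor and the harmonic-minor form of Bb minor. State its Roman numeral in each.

The scale of F minor (natural minor) is F G Ab Bb C Db Eb; Bb is degree 4, and the triad built there (Bb-Db-F) is minor, so it is iv.
The scale of Bb minor (harmonic minor) is Bb C Db Eb F Gb A; Bb is degree 1, and the triad built there (Bb-Db-F) is minor, so it is i.

iv in F minor; i in Bb minor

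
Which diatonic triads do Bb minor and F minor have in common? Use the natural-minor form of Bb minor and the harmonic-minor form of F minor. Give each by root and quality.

Triads in Bb minor (natural minor): Bbm (i), Cdim (ii°), Db (III), Ebm (iv), Fm (v), Gb (VI), Ab (VII).
Triads in F minor (harmonic minor): Fm (i), Gdim (ii°), Abaug (III+), Bbm (iv), C (V), Db (VI), Edim (vii°).
Shared triads with their functions: Bbm (i in Bb minor, iv in F minor); Db (III in Bb minor, VI in F minor); Fm (v in Bb minor, i in F minor).

Bbm, Db, Fm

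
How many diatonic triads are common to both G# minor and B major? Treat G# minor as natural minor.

Diatonic triads of G# minor (natural minor): G#m (i), A#dim (ii°), B (III), C#m (iv), D#m (v), E (VI), F# (VII).
Diatonic triads of B major: B (I), C#m (ii), D#m (iii), E (IV), F# (V), G#m (vi), A#dim (vii°).
Matching root and quality in both lists: G#m, A#dim, B, C#m, D#m, E, F#.
That gives 7 common triads.

7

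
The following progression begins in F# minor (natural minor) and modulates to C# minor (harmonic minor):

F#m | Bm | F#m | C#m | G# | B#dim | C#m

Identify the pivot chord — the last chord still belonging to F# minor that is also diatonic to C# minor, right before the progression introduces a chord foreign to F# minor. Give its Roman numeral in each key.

Chords diatonic to F# minor: F#m, G#dim, A, Bm, C#m, D, E.
Reading the progression, the first chord not in that set is G#, so the modulation leaves F# minor there.
The chord immediately before G# is C#m, which is diatonic to both keys: v in F# minor and i in C# minor.

C#m — v in F# minor, i in C# minor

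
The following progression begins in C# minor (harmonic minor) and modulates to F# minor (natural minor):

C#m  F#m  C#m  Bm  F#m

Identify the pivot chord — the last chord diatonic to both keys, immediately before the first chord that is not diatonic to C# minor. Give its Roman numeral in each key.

C#m — i in C# minor, v in F# minor

Chords diatonic to C# minor: C#m, D#dim, Eaug, F#m, G#, A, B#dim.
Reading the progression, the first chord not in that set is Bm, so the modulation leaves C# minor there.
The chord immediately before Bm is C#m, which is diatonic to both keys: i in C# minor and v in F# minor.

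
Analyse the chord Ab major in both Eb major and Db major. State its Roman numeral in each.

The scale of Eb major is Eb F G Ab Bb C D; Ab is degree 4, and the triad built there (Ab-C-Eb) is major, so it is IV.
The scale of Db major is Db Eb F Gb Ab Bb C; Ab is degree 5, and the triad built there (Ab-C-Eb) is major, so it is V.

IV in Eb major; V in Db major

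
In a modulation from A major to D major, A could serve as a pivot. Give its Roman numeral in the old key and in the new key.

The scale of A major is A B C# D E F# G#; A is degree 1, and the triad built there (A-C#-E) is major, so it is I.
The scale of D major is D E F# G A B C#; A is degree 5, and the triad built there (A-C#-E) is major, so it is V.

I in A major; V in D major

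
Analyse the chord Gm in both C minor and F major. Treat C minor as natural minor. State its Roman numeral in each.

v in C minor; ii in F major

The scale of C minor (natural minor) is C D E♭ F G A♭ B♭; G is degree 5, and the triad built there (G-B♭-D) is minor, so it is v.
The scale of F major is F G A B♭ C D E; G is degree 2, and the triad built there (G-B♭-D) is minor, so it is ii.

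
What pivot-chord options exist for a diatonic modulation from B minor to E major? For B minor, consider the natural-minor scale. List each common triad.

F#m, A

Triads in B minor (natural minor): Bm (i), C#dim (ii°), D (III), Em (iv), F#m (v), G (VI), A (VII).
Triads in E major: E (I), F#m (ii), G#m (iii), A (IV), B (V), C#m (vi), D#dim (vii°).
Shared triads with their functions: F#m (v in B minor, ii in E major); A (VII in B minor, IV in E major).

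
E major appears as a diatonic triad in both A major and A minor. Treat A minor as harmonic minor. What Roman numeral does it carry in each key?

The scale of A major is A B C# D E F# G#; E is degree 5, and the triad built there (E-G#-B) is major, so it is V.
The scale of A minor (harmonic minor) is A B C D E F G#; E is degree 5, and the triad built there (E-G#-B) is major, so it is V.

V in A major; V in A minor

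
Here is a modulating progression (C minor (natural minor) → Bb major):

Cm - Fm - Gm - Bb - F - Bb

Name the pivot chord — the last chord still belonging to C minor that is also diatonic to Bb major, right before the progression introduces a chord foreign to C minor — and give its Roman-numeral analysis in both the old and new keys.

Chords diatonic to C minor: Cm, Ddim, Eb, Fm, Gm, Ab, Bb.
Reading the progression, the first chord not in that set is F, so the modulation leaves C minor there.
The chord immediately before F is Bb, which is diatonic to both keys: VII in C minor and I in Bb major.

Bb — VII in C minor, I in Bb major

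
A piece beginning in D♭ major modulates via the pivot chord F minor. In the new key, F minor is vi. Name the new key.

The numeral vi denotes a minor triad on scale degree 6. With F on degree 6, the tonic of the new key is A♭.
Degree 6 carries a minor triad in major keys, so the destination is A♭ major.
Check: the diatonic triads of A♭ major are A♭ (I), B♭m (ii), Cm (iii), D♭ (IV), E♭ (V), Fm (vi), Gdim (vii°) — F minor is indeed vi.

A♭ major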